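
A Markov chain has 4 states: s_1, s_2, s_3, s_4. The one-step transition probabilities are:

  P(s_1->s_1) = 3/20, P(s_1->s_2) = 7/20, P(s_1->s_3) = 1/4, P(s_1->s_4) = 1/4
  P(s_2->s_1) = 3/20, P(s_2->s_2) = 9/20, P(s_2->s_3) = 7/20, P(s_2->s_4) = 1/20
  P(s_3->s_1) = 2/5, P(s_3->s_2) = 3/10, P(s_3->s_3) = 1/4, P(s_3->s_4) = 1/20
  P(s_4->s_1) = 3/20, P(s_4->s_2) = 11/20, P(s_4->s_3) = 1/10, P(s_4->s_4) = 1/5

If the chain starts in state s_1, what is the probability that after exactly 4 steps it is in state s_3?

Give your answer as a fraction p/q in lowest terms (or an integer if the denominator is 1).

Computing P^4 by repeated multiplication:
P^1 =
  s_1: [3/20, 7/20, 1/4, 1/4]
  s_2: [3/20, 9/20, 7/20, 1/20]
  s_3: [2/5, 3/10, 1/4, 1/20]
  s_4: [3/20, 11/20, 1/10, 1/5]
P^2 =
  s_1: [17/80, 169/400, 99/400, 47/400]
  s_2: [19/80, 31/80, 23/80, 7/80]
  s_3: [17/80, 151/400, 109/400, 11/80]
  s_4: [7/40, 11/25, 11/40, 11/100]
P^3 =
  s_1: [339/1600, 3227/8000, 2197/8000, 881/8000]
  s_2: [71/320, 627/1600, 441/1600, 177/1600]
  s_3: [349/1600, 3213/8000, 2137/8000, 181/1600]
  s_4: [7/32, 1609/4000, 111/400, 203/2000]
P^4 =
  s_1: [6997/32000, 63781/160000, 43811/160000, 17423/160000]
  s_2: [1401/6400, 12721/32000, 8723/32000, 3551/32000]
  s_3: [6937/32000, 63909/160000, 43711/160000, 3539/32000]
  s_4: [351/1600, 7933/20000, 11/40, 4359/40000]

(P^4)[s_1 -> s_3] = 43811/160000

Answer: 43811/160000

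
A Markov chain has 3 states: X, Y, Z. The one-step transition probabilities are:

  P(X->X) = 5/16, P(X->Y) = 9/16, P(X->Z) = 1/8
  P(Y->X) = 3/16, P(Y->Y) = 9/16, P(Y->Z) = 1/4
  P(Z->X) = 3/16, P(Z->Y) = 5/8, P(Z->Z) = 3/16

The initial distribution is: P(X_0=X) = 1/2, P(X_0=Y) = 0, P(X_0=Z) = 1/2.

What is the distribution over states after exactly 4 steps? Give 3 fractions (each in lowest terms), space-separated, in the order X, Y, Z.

Answer: 439/2048 75445/131072 27531/131072

Derivation:
Propagating the distribution step by step (d_{t+1} = d_t * P):
d_0 = (X=1/2, Y=0, Z=1/2)
  d_1[X] = 1/2*5/16 + 0*3/16 + 1/2*3/16 = 1/4
  d_1[Y] = 1/2*9/16 + 0*9/16 + 1/2*5/8 = 19/32
  d_1[Z] = 1/2*1/8 + 0*1/4 + 1/2*3/16 = 5/32
d_1 = (X=1/4, Y=19/32, Z=5/32)
  d_2[X] = 1/4*5/16 + 19/32*3/16 + 5/32*3/16 = 7/32
  d_2[Y] = 1/4*9/16 + 19/32*9/16 + 5/32*5/8 = 293/512
  d_2[Z] = 1/4*1/8 + 19/32*1/4 + 5/32*3/16 = 107/512
d_2 = (X=7/32, Y=293/512, Z=107/512)
  d_3[X] = 7/32*5/16 + 293/512*3/16 + 107/512*3/16 = 55/256
  d_3[Y] = 7/32*9/16 + 293/512*9/16 + 107/512*5/8 = 4715/8192
  d_3[Z] = 7/32*1/8 + 293/512*1/4 + 107/512*3/16 = 1717/8192
d_3 = (X=55/256, Y=4715/8192, Z=1717/8192)
  d_4[X] = 55/256*5/16 + 4715/8192*3/16 + 1717/8192*3/16 = 439/2048
  d_4[Y] = 55/256*9/16 + 4715/8192*9/16 + 1717/8192*5/8 = 75445/131072
  d_4[Z] = 55/256*1/8 + 4715/8192*1/4 + 1717/8192*3/16 = 27531/131072
d_4 = (X=439/2048, Y=75445/131072, Z=27531/131072)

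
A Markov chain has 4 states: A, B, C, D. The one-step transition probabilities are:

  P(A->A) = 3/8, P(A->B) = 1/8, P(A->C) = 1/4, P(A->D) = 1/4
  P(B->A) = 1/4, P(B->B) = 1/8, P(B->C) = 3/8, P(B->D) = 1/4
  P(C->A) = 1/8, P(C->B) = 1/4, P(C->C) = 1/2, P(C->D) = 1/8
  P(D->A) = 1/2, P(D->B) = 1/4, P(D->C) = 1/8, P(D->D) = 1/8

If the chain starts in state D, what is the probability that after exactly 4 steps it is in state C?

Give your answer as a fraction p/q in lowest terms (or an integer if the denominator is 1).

Computing P^4 by repeated multiplication:
P^1 =
  A: [3/8, 1/8, 1/4, 1/4]
  B: [1/4, 1/8, 3/8, 1/4]
  C: [1/8, 1/4, 1/2, 1/8]
  D: [1/2, 1/4, 1/8, 1/8]
P^2 =
  A: [21/64, 3/16, 19/64, 3/16]
  B: [19/64, 13/64, 21/64, 11/64]
  C: [15/64, 13/64, 25/64, 11/64]
  D: [21/64, 5/32, 19/64, 7/32]
P^3 =
  A: [77/256, 95/512, 83/256, 97/512]
  B: [37/128, 3/16, 43/128, 3/16]
  C: [35/128, 25/128, 45/128, 23/128]
  D: [79/256, 97/512, 81/256, 95/512]
P^4 =
  A: [603/2048, 775/4096, 677/2048, 761/4096]
  B: [149/512, 195/1024, 171/512, 189/1024]
  C: [73/256, 49/256, 87/256, 47/256]
  D: [605/2048, 769/4096, 675/2048, 767/4096]

(P^4)[D -> C] = 675/2048

Answer: 675/2048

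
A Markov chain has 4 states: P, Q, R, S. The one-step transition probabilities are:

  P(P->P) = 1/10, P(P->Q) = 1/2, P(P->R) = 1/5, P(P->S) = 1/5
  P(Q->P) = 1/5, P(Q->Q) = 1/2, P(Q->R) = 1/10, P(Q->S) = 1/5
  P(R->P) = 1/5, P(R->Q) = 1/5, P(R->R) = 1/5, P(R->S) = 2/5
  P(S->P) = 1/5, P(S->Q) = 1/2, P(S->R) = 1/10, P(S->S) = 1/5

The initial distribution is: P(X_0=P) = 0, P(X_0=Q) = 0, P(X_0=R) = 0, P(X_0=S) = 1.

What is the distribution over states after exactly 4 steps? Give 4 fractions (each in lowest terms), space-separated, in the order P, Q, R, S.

Propagating the distribution step by step (d_{t+1} = d_t * P):
d_0 = (P=0, Q=0, R=0, S=1)
  d_1[P] = 0*1/10 + 0*1/5 + 0*1/5 + 1*1/5 = 1/5
  d_1[Q] = 0*1/2 + 0*1/2 + 0*1/5 + 1*1/2 = 1/2
  d_1[R] = 0*1/5 + 0*1/10 + 0*1/5 + 1*1/10 = 1/10
  d_1[S] = 0*1/5 + 0*1/5 + 0*2/5 + 1*1/5 = 1/5
d_1 = (P=1/5, Q=1/2, R=1/10, S=1/5)
  d_2[P] = 1/5*1/10 + 1/2*1/5 + 1/10*1/5 + 1/5*1/5 = 9/50
  d_2[Q] = 1/5*1/2 + 1/2*1/2 + 1/10*1/5 + 1/5*1/2 = 47/100
  d_2[R] = 1/5*1/5 + 1/2*1/10 + 1/10*1/5 + 1/5*1/10 = 13/100
  d_2[S] = 1/5*1/5 + 1/2*1/5 + 1/10*2/5 + 1/5*1/5 = 11/50
d_2 = (P=9/50, Q=47/100, R=13/100, S=11/50)
  d_3[P] = 9/50*1/10 + 47/100*1/5 + 13/100*1/5 + 11/50*1/5 = 91/500
  d_3[Q] = 9/50*1/2 + 47/100*1/2 + 13/100*1/5 + 11/50*1/2 = 461/1000
  d_3[R] = 9/50*1/5 + 47/100*1/10 + 13/100*1/5 + 11/50*1/10 = 131/1000
  d_3[S] = 9/50*1/5 + 47/100*1/5 + 13/100*2/5 + 11/50*1/5 = 113/500
d_3 = (P=91/500, Q=461/1000, R=131/1000, S=113/500)
  d_4[P] = 91/500*1/10 + 461/1000*1/5 + 131/1000*1/5 + 113/500*1/5 = 909/5000
  d_4[Q] = 91/500*1/2 + 461/1000*1/2 + 131/1000*1/5 + 113/500*1/2 = 4607/10000
  d_4[R] = 91/500*1/5 + 461/1000*1/10 + 131/1000*1/5 + 113/500*1/10 = 1313/10000
  d_4[S] = 91/500*1/5 + 461/1000*1/5 + 131/1000*2/5 + 113/500*1/5 = 1131/5000
d_4 = (P=909/5000, Q=4607/10000, R=1313/10000, S=1131/5000)

Answer: 909/5000 4607/10000 1313/10000 1131/5000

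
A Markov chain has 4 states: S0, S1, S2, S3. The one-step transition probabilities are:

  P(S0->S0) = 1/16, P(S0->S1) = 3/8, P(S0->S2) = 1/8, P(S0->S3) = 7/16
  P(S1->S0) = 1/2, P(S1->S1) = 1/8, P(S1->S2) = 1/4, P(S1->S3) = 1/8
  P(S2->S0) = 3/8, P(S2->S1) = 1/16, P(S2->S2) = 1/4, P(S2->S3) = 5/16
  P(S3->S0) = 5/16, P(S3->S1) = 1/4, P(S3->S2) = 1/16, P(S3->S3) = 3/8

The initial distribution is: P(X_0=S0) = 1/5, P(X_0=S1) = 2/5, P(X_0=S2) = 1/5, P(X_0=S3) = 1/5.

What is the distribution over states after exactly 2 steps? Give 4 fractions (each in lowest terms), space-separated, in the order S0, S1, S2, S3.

Answer: 87/320 301/1280 99/640 433/1280

Derivation:
Propagating the distribution step by step (d_{t+1} = d_t * P):
d_0 = (S0=1/5, S1=2/5, S2=1/5, S3=1/5)
  d_1[S0] = 1/5*1/16 + 2/5*1/2 + 1/5*3/8 + 1/5*5/16 = 7/20
  d_1[S1] = 1/5*3/8 + 2/5*1/8 + 1/5*1/16 + 1/5*1/4 = 3/16
  d_1[S2] = 1/5*1/8 + 2/5*1/4 + 1/5*1/4 + 1/5*1/16 = 3/16
  d_1[S3] = 1/5*7/16 + 2/5*1/8 + 1/5*5/16 + 1/5*3/8 = 11/40
d_1 = (S0=7/20, S1=3/16, S2=3/16, S3=11/40)
  d_2[S0] = 7/20*1/16 + 3/16*1/2 + 3/16*3/8 + 11/40*5/16 = 87/320
  d_2[S1] = 7/20*3/8 + 3/16*1/8 + 3/16*1/16 + 11/40*1/4 = 301/1280
  d_2[S2] = 7/20*1/8 + 3/16*1/4 + 3/16*1/4 + 11/40*1/16 = 99/640
  d_2[S3] = 7/20*7/16 + 3/16*1/8 + 3/16*5/16 + 11/40*3/8 = 433/1280
d_2 = (S0=87/320, S1=301/1280, S2=99/640, S3=433/1280)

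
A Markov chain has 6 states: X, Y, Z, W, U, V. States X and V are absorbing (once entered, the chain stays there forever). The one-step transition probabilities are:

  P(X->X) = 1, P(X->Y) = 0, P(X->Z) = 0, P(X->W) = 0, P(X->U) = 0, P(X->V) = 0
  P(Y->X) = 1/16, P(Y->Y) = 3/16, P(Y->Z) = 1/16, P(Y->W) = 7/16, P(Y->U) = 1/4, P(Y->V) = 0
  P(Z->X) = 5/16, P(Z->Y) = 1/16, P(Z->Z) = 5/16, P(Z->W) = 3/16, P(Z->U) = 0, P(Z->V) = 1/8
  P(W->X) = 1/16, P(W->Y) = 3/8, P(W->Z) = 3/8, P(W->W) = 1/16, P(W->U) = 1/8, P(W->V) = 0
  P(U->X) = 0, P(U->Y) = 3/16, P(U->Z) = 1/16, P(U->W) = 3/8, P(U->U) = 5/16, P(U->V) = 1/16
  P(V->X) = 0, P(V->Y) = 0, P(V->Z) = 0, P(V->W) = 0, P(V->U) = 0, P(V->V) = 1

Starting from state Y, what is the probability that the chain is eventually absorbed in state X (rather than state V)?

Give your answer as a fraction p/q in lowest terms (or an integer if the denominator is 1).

Answer: 200/271

Derivation:
Let a_i = P(absorbed in X | start in state i).
Boundary conditions: a_X = 1, a_V = 0.
For each transient state i, a_i = sum_j P(i->j) * a_j:
  a_Y = 1/16*a_X + 3/16*a_Y + 1/16*a_Z + 7/16*a_W + 1/4*a_U + 0*a_V
  a_Z = 5/16*a_X + 1/16*a_Y + 5/16*a_Z + 3/16*a_W + 0*a_U + 1/8*a_V
  a_W = 1/16*a_X + 3/8*a_Y + 3/8*a_Z + 1/16*a_W + 1/8*a_U + 0*a_V
  a_U = 0*a_X + 3/16*a_Y + 1/16*a_Z + 3/8*a_W + 5/16*a_U + 1/16*a_V

Substituting a_X = 1 and a_V = 0, rearrange to (I - Q) a = r where r[i] = P(i -> X):
  [13/16, -1/16, -7/16, -1/4] . (a_Y, a_Z, a_W, a_U) = 1/16
  [-1/16, 11/16, -3/16, 0] . (a_Y, a_Z, a_W, a_U) = 5/16
  [-3/8, -3/8, 15/16, -1/8] . (a_Y, a_Z, a_W, a_U) = 1/16
  [-3/16, -1/16, -3/8, 11/16] . (a_Y, a_Z, a_W, a_U) = 0

Solving yields:
  a_Y = 200/271
  a_Z = 3334/4607
  a_W = 3413/4607
  a_U = 3092/4607

Starting state is Y, so the absorption probability is a_Y = 200/271.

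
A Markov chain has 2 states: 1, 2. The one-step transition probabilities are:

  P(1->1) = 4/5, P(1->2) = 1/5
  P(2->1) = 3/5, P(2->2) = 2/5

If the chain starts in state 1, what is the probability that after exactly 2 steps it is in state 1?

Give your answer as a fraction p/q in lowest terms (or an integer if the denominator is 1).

Computing P^2 by repeated multiplication:
P^1 =
  1: [4/5, 1/5]
  2: [3/5, 2/5]
P^2 =
  1: [19/25, 6/25]
  2: [18/25, 7/25]

(P^2)[1 -> 1] = 19/25

Answer: 19/25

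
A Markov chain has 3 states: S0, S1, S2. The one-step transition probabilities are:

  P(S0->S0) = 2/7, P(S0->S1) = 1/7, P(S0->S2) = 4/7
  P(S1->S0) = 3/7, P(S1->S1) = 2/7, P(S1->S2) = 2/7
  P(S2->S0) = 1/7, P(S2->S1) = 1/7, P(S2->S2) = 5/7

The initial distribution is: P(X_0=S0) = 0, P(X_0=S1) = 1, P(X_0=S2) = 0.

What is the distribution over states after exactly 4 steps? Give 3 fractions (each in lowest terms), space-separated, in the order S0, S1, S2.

Answer: 540/2401 401/2401 1460/2401

Derivation:
Propagating the distribution step by step (d_{t+1} = d_t * P):
d_0 = (S0=0, S1=1, S2=0)
  d_1[S0] = 0*2/7 + 1*3/7 + 0*1/7 = 3/7
  d_1[S1] = 0*1/7 + 1*2/7 + 0*1/7 = 2/7
  d_1[S2] = 0*4/7 + 1*2/7 + 0*5/7 = 2/7
d_1 = (S0=3/7, S1=2/7, S2=2/7)
  d_2[S0] = 3/7*2/7 + 2/7*3/7 + 2/7*1/7 = 2/7
  d_2[S1] = 3/7*1/7 + 2/7*2/7 + 2/7*1/7 = 9/49
  d_2[S2] = 3/7*4/7 + 2/7*2/7 + 2/7*5/7 = 26/49
d_2 = (S0=2/7, S1=9/49, S2=26/49)
  d_3[S0] = 2/7*2/7 + 9/49*3/7 + 26/49*1/7 = 81/343
  d_3[S1] = 2/7*1/7 + 9/49*2/7 + 26/49*1/7 = 58/343
  d_3[S2] = 2/7*4/7 + 9/49*2/7 + 26/49*5/7 = 204/343
d_3 = (S0=81/343, S1=58/343, S2=204/343)
  d_4[S0] = 81/343*2/7 + 58/343*3/7 + 204/343*1/7 = 540/2401
  d_4[S1] = 81/343*1/7 + 58/343*2/7 + 204/343*1/7 = 401/2401
  d_4[S2] = 81/343*4/7 + 58/343*2/7 + 204/343*5/7 = 1460/2401
d_4 = (S0=540/2401, S1=401/2401, S2=1460/2401)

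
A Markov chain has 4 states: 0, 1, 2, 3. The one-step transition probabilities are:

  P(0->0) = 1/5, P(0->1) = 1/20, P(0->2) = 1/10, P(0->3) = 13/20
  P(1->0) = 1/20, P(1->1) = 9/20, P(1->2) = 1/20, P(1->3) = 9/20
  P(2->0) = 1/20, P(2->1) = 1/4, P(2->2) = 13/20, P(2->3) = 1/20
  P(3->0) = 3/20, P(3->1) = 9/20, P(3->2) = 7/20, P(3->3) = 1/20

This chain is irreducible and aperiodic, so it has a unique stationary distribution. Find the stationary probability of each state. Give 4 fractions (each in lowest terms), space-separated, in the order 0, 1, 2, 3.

Answer: 25/286 201/572 7/22 139/572

Derivation:
The stationary distribution satisfies pi = pi * P, i.e.:
  pi_0 = 1/5*pi_0 + 1/20*pi_1 + 1/20*pi_2 + 3/20*pi_3
  pi_1 = 1/20*pi_0 + 9/20*pi_1 + 1/4*pi_2 + 9/20*pi_3
  pi_2 = 1/10*pi_0 + 1/20*pi_1 + 13/20*pi_2 + 7/20*pi_3
  pi_3 = 13/20*pi_0 + 9/20*pi_1 + 1/20*pi_2 + 1/20*pi_3
with normalization: pi_0 + pi_1 + pi_2 + pi_3 = 1.

Using the first 3 balance equations plus normalization, the linear system A*pi = b is:
  [-4/5, 1/20, 1/20, 3/20] . pi = 0
  [1/20, -11/20, 1/4, 9/20] . pi = 0
  [1/10, 1/20, -7/20, 7/20] . pi = 0
  [1, 1, 1, 1] . pi = 1

Solving yields:
  pi_0 = 25/286
  pi_1 = 201/572
  pi_2 = 7/22
  pi_3 = 139/572

Verification (pi * P):
  25/286*1/5 + 201/572*1/20 + 7/22*1/20 + 139/572*3/20 = 25/286 = pi_0  (ok)
  25/286*1/20 + 201/572*9/20 + 7/22*1/4 + 139/572*9/20 = 201/572 = pi_1  (ok)
  25/286*1/10 + 201/572*1/20 + 7/22*13/20 + 139/572*7/20 = 7/22 = pi_2  (ok)
  25/286*13/20 + 201/572*9/20 + 7/22*1/20 + 139/572*1/20 = 139/572 = pi_3  (ok)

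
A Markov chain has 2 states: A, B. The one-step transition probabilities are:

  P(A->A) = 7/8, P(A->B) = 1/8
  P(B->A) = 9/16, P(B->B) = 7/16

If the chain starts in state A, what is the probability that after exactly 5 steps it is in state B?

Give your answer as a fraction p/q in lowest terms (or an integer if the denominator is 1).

Computing P^5 by repeated multiplication:
P^1 =
  A: [7/8, 1/8]
  B: [9/16, 7/16]
P^2 =
  A: [107/128, 21/128]
  B: [189/256, 67/256]
P^3 =
  A: [1687/2048, 361/2048]
  B: [3249/4096, 847/4096]
P^4 =
  A: [26867/32768, 5901/32768]
  B: [53109/65536, 12427/65536]
P^5 =
  A: [429247/524288, 95041/524288]
  B: [855369/1048576, 193207/1048576]

(P^5)[A -> B] = 95041/524288

Answer: 95041/524288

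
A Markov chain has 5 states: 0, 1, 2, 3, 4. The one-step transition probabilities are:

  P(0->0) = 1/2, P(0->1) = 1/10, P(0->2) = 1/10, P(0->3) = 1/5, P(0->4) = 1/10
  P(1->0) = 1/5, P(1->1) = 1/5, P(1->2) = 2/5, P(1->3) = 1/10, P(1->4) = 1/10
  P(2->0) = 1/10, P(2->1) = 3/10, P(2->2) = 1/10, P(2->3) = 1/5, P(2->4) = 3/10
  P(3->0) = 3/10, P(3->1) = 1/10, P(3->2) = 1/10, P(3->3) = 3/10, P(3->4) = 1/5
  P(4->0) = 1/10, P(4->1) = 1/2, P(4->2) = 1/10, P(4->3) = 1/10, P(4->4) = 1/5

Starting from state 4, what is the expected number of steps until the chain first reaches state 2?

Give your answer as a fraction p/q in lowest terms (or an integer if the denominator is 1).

Let h_i = expected steps to first reach 2 from state i.
Boundary: h_2 = 0.
First-step equations for the other states:
  h_0 = 1 + 1/2*h_0 + 1/10*h_1 + 1/10*h_2 + 1/5*h_3 + 1/10*h_4
  h_1 = 1 + 1/5*h_0 + 1/5*h_1 + 2/5*h_2 + 1/10*h_3 + 1/10*h_4
  h_3 = 1 + 3/10*h_0 + 1/10*h_1 + 1/10*h_2 + 3/10*h_3 + 1/5*h_4
  h_4 = 1 + 1/10*h_0 + 1/2*h_1 + 1/10*h_2 + 1/10*h_3 + 1/5*h_4

Substituting h_2 = 0 and rearranging gives the linear system (I - Q) h = 1:
  [1/2, -1/10, -1/5, -1/10] . (h_0, h_1, h_3, h_4) = 1
  [-1/5, 4/5, -1/10, -1/10] . (h_0, h_1, h_3, h_4) = 1
  [-3/10, -1/10, 7/10, -1/5] . (h_0, h_1, h_3, h_4) = 1
  [-1/10, -1/2, -1/10, 4/5] . (h_0, h_1, h_3, h_4) = 1

Solving yields:
  h_0 = 53/8
  h_1 = 31/7
  h_3 = 365/56
  h_4 = 317/56

Starting state is 4, so the expected hitting time is h_4 = 317/56.

Answer: 317/56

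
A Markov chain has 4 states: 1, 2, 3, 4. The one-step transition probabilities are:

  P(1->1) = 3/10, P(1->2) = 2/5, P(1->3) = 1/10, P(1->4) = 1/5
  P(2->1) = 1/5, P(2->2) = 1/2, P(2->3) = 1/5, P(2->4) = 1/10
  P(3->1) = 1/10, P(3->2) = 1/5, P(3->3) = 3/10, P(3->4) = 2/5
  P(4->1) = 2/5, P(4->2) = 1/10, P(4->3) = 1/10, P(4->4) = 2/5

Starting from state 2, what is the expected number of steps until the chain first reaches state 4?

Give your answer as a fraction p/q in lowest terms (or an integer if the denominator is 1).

Answer: 50/9

Derivation:
Let h_i = expected steps to first reach 4 from state i.
Boundary: h_4 = 0.
First-step equations for the other states:
  h_1 = 1 + 3/10*h_1 + 2/5*h_2 + 1/10*h_3 + 1/5*h_4
  h_2 = 1 + 1/5*h_1 + 1/2*h_2 + 1/5*h_3 + 1/10*h_4
  h_3 = 1 + 1/10*h_1 + 1/5*h_2 + 3/10*h_3 + 2/5*h_4

Substituting h_4 = 0 and rearranging gives the linear system (I - Q) h = 1:
  [7/10, -2/5, -1/10] . (h_1, h_2, h_3) = 1
  [-1/5, 1/2, -1/5] . (h_1, h_2, h_3) = 1
  [-1/10, -1/5, 7/10] . (h_1, h_2, h_3) = 1

Solving yields:
  h_1 = 185/36
  h_2 = 50/9
  h_3 = 15/4

Starting state is 2, so the expected hitting time is h_2 = 50/9.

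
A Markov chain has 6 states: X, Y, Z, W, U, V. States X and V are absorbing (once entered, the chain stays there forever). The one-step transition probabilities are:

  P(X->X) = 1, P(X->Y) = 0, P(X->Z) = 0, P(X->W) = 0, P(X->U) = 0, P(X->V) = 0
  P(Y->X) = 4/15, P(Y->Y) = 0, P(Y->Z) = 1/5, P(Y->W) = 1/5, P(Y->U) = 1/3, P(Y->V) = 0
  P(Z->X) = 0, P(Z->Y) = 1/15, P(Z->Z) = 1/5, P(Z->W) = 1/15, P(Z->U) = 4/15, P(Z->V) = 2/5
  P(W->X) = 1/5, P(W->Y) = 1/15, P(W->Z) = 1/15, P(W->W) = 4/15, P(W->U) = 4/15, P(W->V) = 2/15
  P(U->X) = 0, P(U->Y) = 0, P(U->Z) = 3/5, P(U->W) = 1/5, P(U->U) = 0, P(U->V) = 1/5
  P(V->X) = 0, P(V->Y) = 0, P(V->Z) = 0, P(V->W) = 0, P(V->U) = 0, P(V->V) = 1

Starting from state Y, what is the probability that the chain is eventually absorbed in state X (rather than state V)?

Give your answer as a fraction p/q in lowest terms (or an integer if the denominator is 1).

Answer: 2574/6265

Derivation:
Let a_i = P(absorbed in X | start in state i).
Boundary conditions: a_X = 1, a_V = 0.
For each transient state i, a_i = sum_j P(i->j) * a_j:
  a_Y = 4/15*a_X + 0*a_Y + 1/5*a_Z + 1/5*a_W + 1/3*a_U + 0*a_V
  a_Z = 0*a_X + 1/15*a_Y + 1/5*a_Z + 1/15*a_W + 4/15*a_U + 2/5*a_V
  a_W = 1/5*a_X + 1/15*a_Y + 1/15*a_Z + 4/15*a_W + 4/15*a_U + 2/15*a_V
  a_U = 0*a_X + 0*a_Y + 3/5*a_Z + 1/5*a_W + 0*a_U + 1/5*a_V

Substituting a_X = 1 and a_V = 0, rearrange to (I - Q) a = r where r[i] = P(i -> X):
  [1, -1/5, -1/5, -1/3] . (a_Y, a_Z, a_W, a_U) = 4/15
  [-1/15, 4/5, -1/15, -4/15] . (a_Y, a_Z, a_W, a_U) = 0
  [-1/15, -1/15, 11/15, -4/15] . (a_Y, a_Z, a_W, a_U) = 1/5
  [0, -3/5, -1/5, 1] . (a_Y, a_Z, a_W, a_U) = 0

Solving yields:
  a_Y = 2574/6265
  a_Z = 141/1253
  a_W = 466/1253
  a_U = 127/895

Starting state is Y, so the absorption probability is a_Y = 2574/6265.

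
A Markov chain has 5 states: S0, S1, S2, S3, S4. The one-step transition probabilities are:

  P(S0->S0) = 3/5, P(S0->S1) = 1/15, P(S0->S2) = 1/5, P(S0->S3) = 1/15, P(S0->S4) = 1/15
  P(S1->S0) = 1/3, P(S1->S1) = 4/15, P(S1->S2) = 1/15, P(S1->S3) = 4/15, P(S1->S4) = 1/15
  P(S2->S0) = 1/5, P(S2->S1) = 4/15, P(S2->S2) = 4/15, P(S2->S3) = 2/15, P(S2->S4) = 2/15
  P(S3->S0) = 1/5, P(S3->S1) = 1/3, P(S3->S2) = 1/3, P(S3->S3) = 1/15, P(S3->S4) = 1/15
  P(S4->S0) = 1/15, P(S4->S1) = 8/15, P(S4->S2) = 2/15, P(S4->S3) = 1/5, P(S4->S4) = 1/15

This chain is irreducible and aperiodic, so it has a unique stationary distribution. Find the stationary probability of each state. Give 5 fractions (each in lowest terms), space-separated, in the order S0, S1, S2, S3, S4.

The stationary distribution satisfies pi = pi * P, i.e.:
  pi_S0 = 3/5*pi_S0 + 1/3*pi_S1 + 1/5*pi_S2 + 1/5*pi_S3 + 1/15*pi_S4
  pi_S1 = 1/15*pi_S0 + 4/15*pi_S1 + 4/15*pi_S2 + 1/3*pi_S3 + 8/15*pi_S4
  pi_S2 = 1/5*pi_S0 + 1/15*pi_S1 + 4/15*pi_S2 + 1/3*pi_S3 + 2/15*pi_S4
  pi_S3 = 1/15*pi_S0 + 4/15*pi_S1 + 2/15*pi_S2 + 1/15*pi_S3 + 1/5*pi_S4
  pi_S4 = 1/15*pi_S0 + 1/15*pi_S1 + 2/15*pi_S2 + 1/15*pi_S3 + 1/15*pi_S4
with normalization: pi_S0 + pi_S1 + pi_S2 + pi_S3 + pi_S4 = 1.

Using the first 4 balance equations plus normalization, the linear system A*pi = b is:
  [-2/5, 1/3, 1/5, 1/5, 1/15] . pi = 0
  [1/15, -11/15, 4/15, 1/3, 8/15] . pi = 0
  [1/5, 1/15, -11/15, 1/3, 2/15] . pi = 0
  [1/15, 4/15, 2/15, -14/15, 1/5] . pi = 0
  [1, 1, 1, 1, 1] . pi = 1

Solving yields:
  pi_S0 = 3327/9106
  pi_S1 = 4077/18212
  pi_S2 = 892/4553
  pi_S3 = 2461/18212
  pi_S4 = 363/4553

Verification (pi * P):
  3327/9106*3/5 + 4077/18212*1/3 + 892/4553*1/5 + 2461/18212*1/5 + 363/4553*1/15 = 3327/9106 = pi_S0  (ok)
  3327/9106*1/15 + 4077/18212*4/15 + 892/4553*4/15 + 2461/18212*1/3 + 363/4553*8/15 = 4077/18212 = pi_S1  (ok)
  3327/9106*1/5 + 4077/18212*1/15 + 892/4553*4/15 + 2461/18212*1/3 + 363/4553*2/15 = 892/4553 = pi_S2  (ok)
  3327/9106*1/15 + 4077/18212*4/15 + 892/4553*2/15 + 2461/18212*1/15 + 363/4553*1/5 = 2461/18212 = pi_S3  (ok)
  3327/9106*1/15 + 4077/18212*1/15 + 892/4553*2/15 + 2461/18212*1/15 + 363/4553*1/15 = 363/4553 = pi_S4  (ok)

Answer: 3327/9106 4077/18212 892/4553 2461/18212 363/4553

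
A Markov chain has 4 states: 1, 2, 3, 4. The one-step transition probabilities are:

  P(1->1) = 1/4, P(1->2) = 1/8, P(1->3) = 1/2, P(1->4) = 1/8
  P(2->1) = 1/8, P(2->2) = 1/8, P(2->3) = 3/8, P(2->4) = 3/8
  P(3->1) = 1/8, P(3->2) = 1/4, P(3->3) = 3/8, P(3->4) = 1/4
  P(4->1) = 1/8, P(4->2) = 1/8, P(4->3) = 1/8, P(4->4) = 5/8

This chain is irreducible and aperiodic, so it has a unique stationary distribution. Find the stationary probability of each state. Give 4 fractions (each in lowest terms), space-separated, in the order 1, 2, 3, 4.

The stationary distribution satisfies pi = pi * P, i.e.:
  pi_1 = 1/4*pi_1 + 1/8*pi_2 + 1/8*pi_3 + 1/8*pi_4
  pi_2 = 1/8*pi_1 + 1/8*pi_2 + 1/4*pi_3 + 1/8*pi_4
  pi_3 = 1/2*pi_1 + 3/8*pi_2 + 3/8*pi_3 + 1/8*pi_4
  pi_4 = 1/8*pi_1 + 3/8*pi_2 + 1/4*pi_3 + 5/8*pi_4
with normalization: pi_1 + pi_2 + pi_3 + pi_4 = 1.

Using the first 3 balance equations plus normalization, the linear system A*pi = b is:
  [-3/4, 1/8, 1/8, 1/8] . pi = 0
  [1/8, -7/8, 1/4, 1/8] . pi = 0
  [1/2, 3/8, -5/8, 1/8] . pi = 0
  [1, 1, 1, 1] . pi = 1

Solving yields:
  pi_1 = 1/7
  pi_2 = 26/161
  pi_3 = 47/161
  pi_4 = 65/161

Verification (pi * P):
  1/7*1/4 + 26/161*1/8 + 47/161*1/8 + 65/161*1/8 = 1/7 = pi_1  (ok)
  1/7*1/8 + 26/161*1/8 + 47/161*1/4 + 65/161*1/8 = 26/161 = pi_2  (ok)
  1/7*1/2 + 26/161*3/8 + 47/161*3/8 + 65/161*1/8 = 47/161 = pi_3  (ok)
  1/7*1/8 + 26/161*3/8 + 47/161*1/4 + 65/161*5/8 = 65/161 = pi_4  (ok)

Answer: 1/7 26/161 47/161 65/161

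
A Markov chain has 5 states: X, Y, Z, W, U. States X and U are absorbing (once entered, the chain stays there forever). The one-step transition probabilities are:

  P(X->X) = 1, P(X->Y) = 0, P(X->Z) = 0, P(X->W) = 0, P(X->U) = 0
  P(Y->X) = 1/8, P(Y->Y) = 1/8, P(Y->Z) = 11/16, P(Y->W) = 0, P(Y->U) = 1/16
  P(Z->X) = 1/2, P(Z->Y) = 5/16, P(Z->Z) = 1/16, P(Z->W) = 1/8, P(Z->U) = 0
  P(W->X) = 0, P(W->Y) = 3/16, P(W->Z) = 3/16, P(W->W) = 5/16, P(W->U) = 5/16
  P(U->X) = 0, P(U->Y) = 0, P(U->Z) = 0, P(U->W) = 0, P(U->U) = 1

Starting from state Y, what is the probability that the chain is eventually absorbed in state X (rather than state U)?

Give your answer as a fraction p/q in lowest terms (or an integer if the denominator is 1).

Let a_i = P(absorbed in X | start in state i).
Boundary conditions: a_X = 1, a_U = 0.
For each transient state i, a_i = sum_j P(i->j) * a_j:
  a_Y = 1/8*a_X + 1/8*a_Y + 11/16*a_Z + 0*a_W + 1/16*a_U
  a_Z = 1/2*a_X + 5/16*a_Y + 1/16*a_Z + 1/8*a_W + 0*a_U
  a_W = 0*a_X + 3/16*a_Y + 3/16*a_Z + 5/16*a_W + 5/16*a_U

Substituting a_X = 1 and a_U = 0, rearrange to (I - Q) a = r where r[i] = P(i -> X):
  [7/8, -11/16, 0] . (a_Y, a_Z, a_W) = 1/8
  [-5/16, 15/16, -1/8] . (a_Y, a_Z, a_W) = 1/2
  [-3/16, -3/16, 11/16] . (a_Y, a_Z, a_W) = 0

Solving yields:
  a_Y = 1286/1555
  a_Z = 1354/1555
  a_W = 144/311

Starting state is Y, so the absorption probability is a_Y = 1286/1555.

Answer: 1286/1555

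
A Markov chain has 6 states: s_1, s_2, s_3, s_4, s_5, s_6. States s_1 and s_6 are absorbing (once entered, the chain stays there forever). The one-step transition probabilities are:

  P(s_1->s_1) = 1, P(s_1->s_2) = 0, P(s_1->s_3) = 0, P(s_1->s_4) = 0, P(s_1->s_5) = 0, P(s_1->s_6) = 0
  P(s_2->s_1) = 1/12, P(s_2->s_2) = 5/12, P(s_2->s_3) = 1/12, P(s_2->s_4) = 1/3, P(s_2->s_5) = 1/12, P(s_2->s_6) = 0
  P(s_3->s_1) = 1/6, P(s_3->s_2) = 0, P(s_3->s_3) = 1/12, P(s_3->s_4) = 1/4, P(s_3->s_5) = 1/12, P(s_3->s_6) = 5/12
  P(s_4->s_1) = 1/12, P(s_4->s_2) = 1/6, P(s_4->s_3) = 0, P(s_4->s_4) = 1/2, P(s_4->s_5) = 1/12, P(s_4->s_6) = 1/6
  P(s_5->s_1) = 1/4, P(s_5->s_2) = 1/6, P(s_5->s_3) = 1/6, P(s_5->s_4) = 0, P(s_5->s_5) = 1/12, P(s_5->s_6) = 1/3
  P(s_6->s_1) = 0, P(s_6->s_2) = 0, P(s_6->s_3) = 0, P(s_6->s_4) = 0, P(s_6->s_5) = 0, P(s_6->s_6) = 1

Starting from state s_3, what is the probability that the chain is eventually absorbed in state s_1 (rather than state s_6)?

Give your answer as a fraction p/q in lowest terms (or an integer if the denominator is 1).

Answer: 151/461

Derivation:
Let a_i = P(absorbed in s_1 | start in state i).
Boundary conditions: a_s_1 = 1, a_s_6 = 0.
For each transient state i, a_i = sum_j P(i->j) * a_j:
  a_s_2 = 1/12*a_s_1 + 5/12*a_s_2 + 1/12*a_s_3 + 1/3*a_s_4 + 1/12*a_s_5 + 0*a_s_6
  a_s_3 = 1/6*a_s_1 + 0*a_s_2 + 1/12*a_s_3 + 1/4*a_s_4 + 1/12*a_s_5 + 5/12*a_s_6
  a_s_4 = 1/12*a_s_1 + 1/6*a_s_2 + 0*a_s_3 + 1/2*a_s_4 + 1/12*a_s_5 + 1/6*a_s_6
  a_s_5 = 1/4*a_s_1 + 1/6*a_s_2 + 1/6*a_s_3 + 0*a_s_4 + 1/12*a_s_5 + 1/3*a_s_6

Substituting a_s_1 = 1 and a_s_6 = 0, rearrange to (I - Q) a = r where r[i] = P(i -> s_1):
  [7/12, -1/12, -1/3, -1/12] . (a_s_2, a_s_3, a_s_4, a_s_5) = 1/12
  [0, 11/12, -1/4, -1/12] . (a_s_2, a_s_3, a_s_4, a_s_5) = 1/6
  [-1/6, 0, 1/2, -1/12] . (a_s_2, a_s_3, a_s_4, a_s_5) = 1/12
  [-1/6, -1/6, 0, 11/12] . (a_s_2, a_s_3, a_s_4, a_s_5) = 1/4

Solving yields:
  a_s_2 = 219/461
  a_s_3 = 151/461
  a_s_4 = 182/461
  a_s_5 = 193/461

Starting state is s_3, so the absorption probability is a_s_3 = 151/461.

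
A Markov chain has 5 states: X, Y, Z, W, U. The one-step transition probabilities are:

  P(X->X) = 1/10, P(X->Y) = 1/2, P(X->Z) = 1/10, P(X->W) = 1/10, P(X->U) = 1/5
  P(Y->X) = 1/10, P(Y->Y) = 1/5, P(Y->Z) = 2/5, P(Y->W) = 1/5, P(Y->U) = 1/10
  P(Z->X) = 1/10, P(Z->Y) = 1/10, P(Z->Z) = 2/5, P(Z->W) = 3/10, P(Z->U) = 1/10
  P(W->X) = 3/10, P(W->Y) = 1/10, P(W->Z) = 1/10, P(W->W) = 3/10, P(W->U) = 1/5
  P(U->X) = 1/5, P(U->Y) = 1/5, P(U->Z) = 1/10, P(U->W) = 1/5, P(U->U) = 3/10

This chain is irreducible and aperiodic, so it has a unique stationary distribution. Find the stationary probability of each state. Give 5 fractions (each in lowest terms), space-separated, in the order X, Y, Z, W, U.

Answer: 621/3802 386/1901 437/1901 873/3802 331/1901

Derivation:
The stationary distribution satisfies pi = pi * P, i.e.:
  pi_X = 1/10*pi_X + 1/10*pi_Y + 1/10*pi_Z + 3/10*pi_W + 1/5*pi_U
  pi_Y = 1/2*pi_X + 1/5*pi_Y + 1/10*pi_Z + 1/10*pi_W + 1/5*pi_U
  pi_Z = 1/10*pi_X + 2/5*pi_Y + 2/5*pi_Z + 1/10*pi_W + 1/10*pi_U
  pi_W = 1/10*pi_X + 1/5*pi_Y + 3/10*pi_Z + 3/10*pi_W + 1/5*pi_U
  pi_U = 1/5*pi_X + 1/10*pi_Y + 1/10*pi_Z + 1/5*pi_W + 3/10*pi_U
with normalization: pi_X + pi_Y + pi_Z + pi_W + pi_U = 1.

Using the first 4 balance equations plus normalization, the linear system A*pi = b is:
  [-9/10, 1/10, 1/10, 3/10, 1/5] . pi = 0
  [1/2, -4/5, 1/10, 1/10, 1/5] . pi = 0
  [1/10, 2/5, -3/5, 1/10, 1/10] . pi = 0
  [1/10, 1/5, 3/10, -7/10, 1/5] . pi = 0
  [1, 1, 1, 1, 1] . pi = 1

Solving yields:
  pi_X = 621/3802
  pi_Y = 386/1901
  pi_Z = 437/1901
  pi_W = 873/3802
  pi_U = 331/1901

Verification (pi * P):
  621/3802*1/10 + 386/1901*1/10 + 437/1901*1/10 + 873/3802*3/10 + 331/1901*1/5 = 621/3802 = pi_X  (ok)
  621/3802*1/2 + 386/1901*1/5 + 437/1901*1/10 + 873/3802*1/10 + 331/1901*1/5 = 386/1901 = pi_Y  (ok)
  621/3802*1/10 + 386/1901*2/5 + 437/1901*2/5 + 873/3802*1/10 + 331/1901*1/10 = 437/1901 = pi_Z  (ok)
  621/3802*1/10 + 386/1901*1/5 + 437/1901*3/10 + 873/3802*3/10 + 331/1901*1/5 = 873/3802 = pi_W  (ok)
  621/3802*1/5 + 386/1901*1/10 + 437/1901*1/10 + 873/3802*1/5 + 331/1901*3/10 = 331/1901 = pi_U  (ok)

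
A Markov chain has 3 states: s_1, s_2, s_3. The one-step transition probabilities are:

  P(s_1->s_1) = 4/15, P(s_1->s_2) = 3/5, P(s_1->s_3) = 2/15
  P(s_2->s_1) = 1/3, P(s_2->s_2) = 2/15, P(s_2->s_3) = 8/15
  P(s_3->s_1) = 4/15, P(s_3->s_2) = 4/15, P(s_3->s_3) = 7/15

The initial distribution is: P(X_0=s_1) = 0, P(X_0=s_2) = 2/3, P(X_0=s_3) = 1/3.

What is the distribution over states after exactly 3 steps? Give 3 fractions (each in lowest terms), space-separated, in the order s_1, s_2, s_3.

Propagating the distribution step by step (d_{t+1} = d_t * P):
d_0 = (s_1=0, s_2=2/3, s_3=1/3)
  d_1[s_1] = 0*4/15 + 2/3*1/3 + 1/3*4/15 = 14/45
  d_1[s_2] = 0*3/5 + 2/3*2/15 + 1/3*4/15 = 8/45
  d_1[s_3] = 0*2/15 + 2/3*8/15 + 1/3*7/15 = 23/45
d_1 = (s_1=14/45, s_2=8/45, s_3=23/45)
  d_2[s_1] = 14/45*4/15 + 8/45*1/3 + 23/45*4/15 = 188/675
  d_2[s_2] = 14/45*3/5 + 8/45*2/15 + 23/45*4/15 = 26/75
  d_2[s_3] = 14/45*2/15 + 8/45*8/15 + 23/45*7/15 = 253/675
d_2 = (s_1=188/675, s_2=26/75, s_3=253/675)
  d_3[s_1] = 188/675*4/15 + 26/75*1/3 + 253/675*4/15 = 326/1125
  d_3[s_2] = 188/675*3/5 + 26/75*2/15 + 253/675*4/15 = 3172/10125
  d_3[s_3] = 188/675*2/15 + 26/75*8/15 + 253/675*7/15 = 4019/10125
d_3 = (s_1=326/1125, s_2=3172/10125, s_3=4019/10125)

Answer: 326/1125 3172/10125 4019/10125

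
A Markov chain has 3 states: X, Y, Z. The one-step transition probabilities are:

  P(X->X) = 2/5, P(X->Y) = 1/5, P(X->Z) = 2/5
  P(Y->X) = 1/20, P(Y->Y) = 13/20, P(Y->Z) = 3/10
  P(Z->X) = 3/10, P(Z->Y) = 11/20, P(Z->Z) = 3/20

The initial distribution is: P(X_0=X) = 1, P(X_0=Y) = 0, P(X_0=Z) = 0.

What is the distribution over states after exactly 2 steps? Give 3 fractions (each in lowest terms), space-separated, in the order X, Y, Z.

Propagating the distribution step by step (d_{t+1} = d_t * P):
d_0 = (X=1, Y=0, Z=0)
  d_1[X] = 1*2/5 + 0*1/20 + 0*3/10 = 2/5
  d_1[Y] = 1*1/5 + 0*13/20 + 0*11/20 = 1/5
  d_1[Z] = 1*2/5 + 0*3/10 + 0*3/20 = 2/5
d_1 = (X=2/5, Y=1/5, Z=2/5)
  d_2[X] = 2/5*2/5 + 1/5*1/20 + 2/5*3/10 = 29/100
  d_2[Y] = 2/5*1/5 + 1/5*13/20 + 2/5*11/20 = 43/100
  d_2[Z] = 2/5*2/5 + 1/5*3/10 + 2/5*3/20 = 7/25
d_2 = (X=29/100, Y=43/100, Z=7/25)

Answer: 29/100 43/100 7/25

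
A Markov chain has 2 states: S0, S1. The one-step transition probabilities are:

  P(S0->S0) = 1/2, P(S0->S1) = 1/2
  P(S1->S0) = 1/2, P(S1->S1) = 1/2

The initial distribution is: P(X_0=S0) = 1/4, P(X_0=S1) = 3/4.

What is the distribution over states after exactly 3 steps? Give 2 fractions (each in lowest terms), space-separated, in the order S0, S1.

Propagating the distribution step by step (d_{t+1} = d_t * P):
d_0 = (S0=1/4, S1=3/4)
  d_1[S0] = 1/4*1/2 + 3/4*1/2 = 1/2
  d_1[S1] = 1/4*1/2 + 3/4*1/2 = 1/2
d_1 = (S0=1/2, S1=1/2)
  d_2[S0] = 1/2*1/2 + 1/2*1/2 = 1/2
  d_2[S1] = 1/2*1/2 + 1/2*1/2 = 1/2
d_2 = (S0=1/2, S1=1/2)
  d_3[S0] = 1/2*1/2 + 1/2*1/2 = 1/2
  d_3[S1] = 1/2*1/2 + 1/2*1/2 = 1/2
d_3 = (S0=1/2, S1=1/2)

Answer: 1/2 1/2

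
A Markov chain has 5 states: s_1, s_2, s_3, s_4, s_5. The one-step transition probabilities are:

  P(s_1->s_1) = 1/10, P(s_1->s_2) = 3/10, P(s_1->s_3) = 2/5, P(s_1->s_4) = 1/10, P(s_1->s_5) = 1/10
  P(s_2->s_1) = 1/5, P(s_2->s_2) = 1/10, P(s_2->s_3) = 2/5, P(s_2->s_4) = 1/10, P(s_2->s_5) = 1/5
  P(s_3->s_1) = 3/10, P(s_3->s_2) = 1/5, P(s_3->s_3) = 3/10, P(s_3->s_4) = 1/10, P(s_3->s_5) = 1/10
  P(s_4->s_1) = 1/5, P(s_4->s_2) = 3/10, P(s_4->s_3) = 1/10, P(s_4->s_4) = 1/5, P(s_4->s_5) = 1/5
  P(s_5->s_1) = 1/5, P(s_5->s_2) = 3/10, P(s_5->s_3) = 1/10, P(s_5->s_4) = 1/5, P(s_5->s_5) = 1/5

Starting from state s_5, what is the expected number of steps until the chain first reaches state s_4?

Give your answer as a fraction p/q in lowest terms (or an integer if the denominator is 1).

Answer: 5265/673

Derivation:
Let h_i = expected steps to first reach s_4 from state i.
Boundary: h_s_4 = 0.
First-step equations for the other states:
  h_s_1 = 1 + 1/10*h_s_1 + 3/10*h_s_2 + 2/5*h_s_3 + 1/10*h_s_4 + 1/10*h_s_5
  h_s_2 = 1 + 1/5*h_s_1 + 1/10*h_s_2 + 2/5*h_s_3 + 1/10*h_s_4 + 1/5*h_s_5
  h_s_3 = 1 + 3/10*h_s_1 + 1/5*h_s_2 + 3/10*h_s_3 + 1/10*h_s_4 + 1/10*h_s_5
  h_s_5 = 1 + 1/5*h_s_1 + 3/10*h_s_2 + 1/10*h_s_3 + 1/5*h_s_4 + 1/5*h_s_5

Substituting h_s_4 = 0 and rearranging gives the linear system (I - Q) h = 1:
  [9/10, -3/10, -2/5, -1/10] . (h_s_1, h_s_2, h_s_3, h_s_5) = 1
  [-1/5, 9/10, -2/5, -1/5] . (h_s_1, h_s_2, h_s_3, h_s_5) = 1
  [-3/10, -1/5, 7/10, -1/10] . (h_s_1, h_s_2, h_s_3, h_s_5) = 1
  [-1/5, -3/10, -1/10, 4/5] . (h_s_1, h_s_2, h_s_3, h_s_5) = 1

Solving yields:
  h_s_1 = 5925/673
  h_s_2 = 5870/673
  h_s_3 = 5930/673
  h_s_5 = 5265/673

Starting state is s_5, so the expected hitting time is h_s_5 = 5265/673.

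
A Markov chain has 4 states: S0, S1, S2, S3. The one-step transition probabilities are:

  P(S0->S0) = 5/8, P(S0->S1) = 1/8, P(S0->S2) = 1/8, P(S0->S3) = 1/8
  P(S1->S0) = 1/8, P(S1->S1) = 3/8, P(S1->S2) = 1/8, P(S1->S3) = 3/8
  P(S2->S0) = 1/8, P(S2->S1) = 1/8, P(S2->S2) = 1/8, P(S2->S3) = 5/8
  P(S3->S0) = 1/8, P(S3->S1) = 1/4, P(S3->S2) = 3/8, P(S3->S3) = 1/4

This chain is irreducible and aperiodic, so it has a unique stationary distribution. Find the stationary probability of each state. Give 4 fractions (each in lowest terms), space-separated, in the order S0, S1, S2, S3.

Answer: 1/4 15/68 7/34 11/34

Derivation:
The stationary distribution satisfies pi = pi * P, i.e.:
  pi_S0 = 5/8*pi_S0 + 1/8*pi_S1 + 1/8*pi_S2 + 1/8*pi_S3
  pi_S1 = 1/8*pi_S0 + 3/8*pi_S1 + 1/8*pi_S2 + 1/4*pi_S3
  pi_S2 = 1/8*pi_S0 + 1/8*pi_S1 + 1/8*pi_S2 + 3/8*pi_S3
  pi_S3 = 1/8*pi_S0 + 3/8*pi_S1 + 5/8*pi_S2 + 1/4*pi_S3
with normalization: pi_S0 + pi_S1 + pi_S2 + pi_S3 = 1.

Using the first 3 balance equations plus normalization, the linear system A*pi = b is:
  [-3/8, 1/8, 1/8, 1/8] . pi = 0
  [1/8, -5/8, 1/8, 1/4] . pi = 0
  [1/8, 1/8, -7/8, 3/8] . pi = 0
  [1, 1, 1, 1] . pi = 1

Solving yields:
  pi_S0 = 1/4
  pi_S1 = 15/68
  pi_S2 = 7/34
  pi_S3 = 11/34

Verification (pi * P):
  1/4*5/8 + 15/68*1/8 + 7/34*1/8 + 11/34*1/8 = 1/4 = pi_S0  (ok)
  1/4*1/8 + 15/68*3/8 + 7/34*1/8 + 11/34*1/4 = 15/68 = pi_S1  (ok)
  1/4*1/8 + 15/68*1/8 + 7/34*1/8 + 11/34*3/8 = 7/34 = pi_S2  (ok)
  1/4*1/8 + 15/68*3/8 + 7/34*5/8 + 11/34*1/4 = 11/34 = pi_S3  (ok)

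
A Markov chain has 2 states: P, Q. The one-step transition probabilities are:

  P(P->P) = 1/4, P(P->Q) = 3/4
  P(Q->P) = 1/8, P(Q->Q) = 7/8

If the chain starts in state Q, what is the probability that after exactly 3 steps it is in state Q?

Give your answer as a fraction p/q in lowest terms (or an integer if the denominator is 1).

Answer: 439/512

Derivation:
Computing P^3 by repeated multiplication:
P^1 =
  P: [1/4, 3/4]
  Q: [1/8, 7/8]
P^2 =
  P: [5/32, 27/32]
  Q: [9/64, 55/64]
P^3 =
  P: [37/256, 219/256]
  Q: [73/512, 439/512]

(P^3)[Q -> Q] = 439/512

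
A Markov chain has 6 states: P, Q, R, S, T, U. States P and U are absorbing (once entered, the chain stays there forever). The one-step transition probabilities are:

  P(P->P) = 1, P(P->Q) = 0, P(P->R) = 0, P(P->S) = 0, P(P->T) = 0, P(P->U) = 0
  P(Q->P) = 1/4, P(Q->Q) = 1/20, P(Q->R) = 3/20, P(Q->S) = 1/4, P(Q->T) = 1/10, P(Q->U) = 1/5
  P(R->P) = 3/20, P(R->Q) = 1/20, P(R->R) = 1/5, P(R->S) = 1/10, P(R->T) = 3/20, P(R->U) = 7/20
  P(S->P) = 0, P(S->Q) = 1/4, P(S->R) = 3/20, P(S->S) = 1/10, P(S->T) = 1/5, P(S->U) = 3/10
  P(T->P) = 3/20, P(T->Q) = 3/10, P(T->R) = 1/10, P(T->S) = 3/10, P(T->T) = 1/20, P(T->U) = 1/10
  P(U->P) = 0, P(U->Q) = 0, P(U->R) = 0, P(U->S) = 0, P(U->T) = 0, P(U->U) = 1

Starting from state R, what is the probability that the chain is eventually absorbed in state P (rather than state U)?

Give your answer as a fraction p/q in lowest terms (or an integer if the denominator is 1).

Let a_i = P(absorbed in P | start in state i).
Boundary conditions: a_P = 1, a_U = 0.
For each transient state i, a_i = sum_j P(i->j) * a_j:
  a_Q = 1/4*a_P + 1/20*a_Q + 3/20*a_R + 1/4*a_S + 1/10*a_T + 1/5*a_U
  a_R = 3/20*a_P + 1/20*a_Q + 1/5*a_R + 1/10*a_S + 3/20*a_T + 7/20*a_U
  a_S = 0*a_P + 1/4*a_Q + 3/20*a_R + 1/10*a_S + 1/5*a_T + 3/10*a_U
  a_T = 3/20*a_P + 3/10*a_Q + 1/10*a_R + 3/10*a_S + 1/20*a_T + 1/10*a_U

Substituting a_P = 1 and a_U = 0, rearrange to (I - Q) a = r where r[i] = P(i -> P):
  [19/20, -3/20, -1/4, -1/10] . (a_Q, a_R, a_S, a_T) = 1/4
  [-1/20, 4/5, -1/10, -3/20] . (a_Q, a_R, a_S, a_T) = 3/20
  [-1/4, -3/20, 9/10, -1/5] . (a_Q, a_R, a_S, a_T) = 0
  [-3/10, -1/10, -3/10, 19/20] . (a_Q, a_R, a_S, a_T) = 3/20

Solving yields:
  a_Q = 31486/73757
  a_R = 23900/73757
  a_S = 19451/73757
  a_T = 30247/73757

Starting state is R, so the absorption probability is a_R = 23900/73757.

Answer: 23900/73757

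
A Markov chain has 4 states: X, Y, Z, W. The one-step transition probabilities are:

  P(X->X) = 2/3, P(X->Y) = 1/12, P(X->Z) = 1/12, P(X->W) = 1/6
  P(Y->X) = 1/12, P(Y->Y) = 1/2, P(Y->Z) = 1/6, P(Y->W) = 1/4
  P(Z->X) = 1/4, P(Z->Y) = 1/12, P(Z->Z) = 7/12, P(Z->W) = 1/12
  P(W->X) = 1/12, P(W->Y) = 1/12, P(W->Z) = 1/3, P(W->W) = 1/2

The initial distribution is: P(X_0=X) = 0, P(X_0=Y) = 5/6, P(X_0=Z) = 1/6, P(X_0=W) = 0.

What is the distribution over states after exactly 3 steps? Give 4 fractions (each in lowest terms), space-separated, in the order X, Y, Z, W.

Propagating the distribution step by step (d_{t+1} = d_t * P):
d_0 = (X=0, Y=5/6, Z=1/6, W=0)
  d_1[X] = 0*2/3 + 5/6*1/12 + 1/6*1/4 + 0*1/12 = 1/9
  d_1[Y] = 0*1/12 + 5/6*1/2 + 1/6*1/12 + 0*1/12 = 31/72
  d_1[Z] = 0*1/12 + 5/6*1/6 + 1/6*7/12 + 0*1/3 = 17/72
  d_1[W] = 0*1/6 + 5/6*1/4 + 1/6*1/12 + 0*1/2 = 2/9
d_1 = (X=1/9, Y=31/72, Z=17/72, W=2/9)
  d_2[X] = 1/9*2/3 + 31/72*1/12 + 17/72*1/4 + 2/9*1/12 = 3/16
  d_2[Y] = 1/9*1/12 + 31/72*1/2 + 17/72*1/12 + 2/9*1/12 = 227/864
  d_2[Z] = 1/9*1/12 + 31/72*1/6 + 17/72*7/12 + 2/9*1/3 = 253/864
  d_2[W] = 1/9*1/6 + 31/72*1/4 + 17/72*1/12 + 2/9*1/2 = 37/144
d_2 = (X=3/16, Y=227/864, Z=253/864, W=37/144)
  d_3[X] = 3/16*2/3 + 227/864*1/12 + 253/864*1/4 + 37/144*1/12 = 313/1296
  d_3[Y] = 3/16*1/12 + 227/864*1/2 + 253/864*1/12 + 37/144*1/12 = 1999/10368
  d_3[Z] = 3/16*1/12 + 227/864*1/6 + 253/864*7/12 + 37/144*1/3 = 3275/10368
  d_3[W] = 3/16*1/6 + 227/864*1/4 + 253/864*1/12 + 37/144*1/2 = 1295/5184
d_3 = (X=313/1296, Y=1999/10368, Z=3275/10368, W=1295/5184)

Answer: 313/1296 1999/10368 3275/10368 1295/5184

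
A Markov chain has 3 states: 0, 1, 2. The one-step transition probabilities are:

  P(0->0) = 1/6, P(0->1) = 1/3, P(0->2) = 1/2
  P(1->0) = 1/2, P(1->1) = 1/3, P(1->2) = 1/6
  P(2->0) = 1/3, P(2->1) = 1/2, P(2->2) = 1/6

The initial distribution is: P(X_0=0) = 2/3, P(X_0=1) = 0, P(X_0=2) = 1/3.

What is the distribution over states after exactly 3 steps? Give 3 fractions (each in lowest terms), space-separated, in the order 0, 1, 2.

Propagating the distribution step by step (d_{t+1} = d_t * P):
d_0 = (0=2/3, 1=0, 2=1/3)
  d_1[0] = 2/3*1/6 + 0*1/2 + 1/3*1/3 = 2/9
  d_1[1] = 2/3*1/3 + 0*1/3 + 1/3*1/2 = 7/18
  d_1[2] = 2/3*1/2 + 0*1/6 + 1/3*1/6 = 7/18
d_1 = (0=2/9, 1=7/18, 2=7/18)
  d_2[0] = 2/9*1/6 + 7/18*1/2 + 7/18*1/3 = 13/36
  d_2[1] = 2/9*1/3 + 7/18*1/3 + 7/18*1/2 = 43/108
  d_2[2] = 2/9*1/2 + 7/18*1/6 + 7/18*1/6 = 13/54
d_2 = (0=13/36, 1=43/108, 2=13/54)
  d_3[0] = 13/36*1/6 + 43/108*1/2 + 13/54*1/3 = 55/162
  d_3[1] = 13/36*1/3 + 43/108*1/3 + 13/54*1/2 = 121/324
  d_3[2] = 13/36*1/2 + 43/108*1/6 + 13/54*1/6 = 31/108
d_3 = (0=55/162, 1=121/324, 2=31/108)

Answer: 55/162 121/324 31/108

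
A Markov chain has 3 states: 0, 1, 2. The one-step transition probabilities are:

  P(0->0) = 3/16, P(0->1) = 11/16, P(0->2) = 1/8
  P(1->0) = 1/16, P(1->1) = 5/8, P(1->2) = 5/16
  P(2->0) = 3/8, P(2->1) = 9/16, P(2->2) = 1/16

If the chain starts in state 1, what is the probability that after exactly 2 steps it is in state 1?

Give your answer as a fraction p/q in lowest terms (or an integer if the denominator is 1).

Computing P^2 by repeated multiplication:
P^1 =
  0: [3/16, 11/16, 1/8]
  1: [1/16, 5/8, 5/16]
  2: [3/8, 9/16, 1/16]
P^2 =
  0: [1/8, 161/256, 63/256]
  1: [43/256, 39/64, 57/256]
  2: [33/256, 165/256, 29/128]

(P^2)[1 -> 1] = 39/64

Answer: 39/64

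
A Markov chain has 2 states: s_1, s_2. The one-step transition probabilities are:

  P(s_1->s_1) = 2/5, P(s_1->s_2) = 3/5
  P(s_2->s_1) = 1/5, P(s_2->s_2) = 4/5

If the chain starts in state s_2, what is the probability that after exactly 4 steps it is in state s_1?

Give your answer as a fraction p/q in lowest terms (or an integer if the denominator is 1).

Computing P^4 by repeated multiplication:
P^1 =
  s_1: [2/5, 3/5]
  s_2: [1/5, 4/5]
P^2 =
  s_1: [7/25, 18/25]
  s_2: [6/25, 19/25]
P^3 =
  s_1: [32/125, 93/125]
  s_2: [31/125, 94/125]
P^4 =
  s_1: [157/625, 468/625]
  s_2: [156/625, 469/625]

(P^4)[s_2 -> s_1] = 156/625

Answer: 156/625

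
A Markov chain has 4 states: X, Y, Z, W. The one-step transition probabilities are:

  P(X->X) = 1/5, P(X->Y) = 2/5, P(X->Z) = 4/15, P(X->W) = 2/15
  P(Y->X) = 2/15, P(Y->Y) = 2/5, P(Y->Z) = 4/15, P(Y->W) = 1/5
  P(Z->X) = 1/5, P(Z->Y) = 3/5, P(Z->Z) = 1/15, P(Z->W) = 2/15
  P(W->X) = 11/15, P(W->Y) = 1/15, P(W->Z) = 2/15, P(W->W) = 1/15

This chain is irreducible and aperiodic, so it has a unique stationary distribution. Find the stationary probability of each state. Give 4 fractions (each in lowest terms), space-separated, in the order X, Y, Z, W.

The stationary distribution satisfies pi = pi * P, i.e.:
  pi_X = 1/5*pi_X + 2/15*pi_Y + 1/5*pi_Z + 11/15*pi_W
  pi_Y = 2/5*pi_X + 2/5*pi_Y + 3/5*pi_Z + 1/15*pi_W
  pi_Z = 4/15*pi_X + 4/15*pi_Y + 1/15*pi_Z + 2/15*pi_W
  pi_W = 2/15*pi_X + 1/5*pi_Y + 2/15*pi_Z + 1/15*pi_W
with normalization: pi_X + pi_Y + pi_Z + pi_W = 1.

Using the first 3 balance equations plus normalization, the linear system A*pi = b is:
  [-4/5, 2/15, 1/5, 11/15] . pi = 0
  [2/5, -3/5, 3/5, 1/15] . pi = 0
  [4/15, 4/15, -14/15, 2/15] . pi = 0
  [1, 1, 1, 1] . pi = 1

Solving yields:
  pi_X = 35/138
  pi_Y = 9/23
  pi_Z = 227/1104
  pi_W = 55/368

Verification (pi * P):
  35/138*1/5 + 9/23*2/15 + 227/1104*1/5 + 55/368*11/15 = 35/138 = pi_X  (ok)
  35/138*2/5 + 9/23*2/5 + 227/1104*3/5 + 55/368*1/15 = 9/23 = pi_Y  (ok)
  35/138*4/15 + 9/23*4/15 + 227/1104*1/15 + 55/368*2/15 = 227/1104 = pi_Z  (ok)
  35/138*2/15 + 9/23*1/5 + 227/1104*2/15 + 55/368*1/15 = 55/368 = pi_W  (ok)

Answer: 35/138 9/23 227/1104 55/368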